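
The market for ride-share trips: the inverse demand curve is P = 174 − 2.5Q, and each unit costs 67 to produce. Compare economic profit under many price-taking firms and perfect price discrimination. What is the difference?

Perfect competition: P = MC = 67, so 174 − 2.5Q = 67 and Q = 42.8.
Profit = (67 − 67)·42.8 = 0.
Under first-degree price discrimination the firm charges each unit its demand price and produces up to where P = MC, i.e. Q = 42.8. Consumer surplus is zero; producer surplus equals total surplus.
PS equals the full surplus area, 2289.8. Profit = 2289.8 = 2289.8.
Change in economic profit: 2289.8 − 0 = 2289.8.

π rises by 2289.8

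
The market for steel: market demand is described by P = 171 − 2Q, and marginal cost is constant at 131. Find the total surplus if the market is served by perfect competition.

Competitive firms price at marginal cost: P = 131, giving Q = 20.
CS = ½·(171 − 131)·20 = 400; PS = (131 − 131)·20 = 0; TS = 400.

TS = 400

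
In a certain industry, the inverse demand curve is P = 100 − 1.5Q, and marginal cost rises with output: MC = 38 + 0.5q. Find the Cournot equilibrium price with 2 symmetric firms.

P = 62.8

With 2 symmetric Cournot firms, each firm's FOC gives 100 − 4.5q = 38 + 0.5q, so q = 12.4, Q = 2·12.4 = 24.8, and P = 62.8.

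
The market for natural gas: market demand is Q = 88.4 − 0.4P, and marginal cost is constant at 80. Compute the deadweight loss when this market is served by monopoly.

Inverting demand: P = 221 − 2.5Q.
Under competition P = MC = 80, so Q = (221 − 80)/2.5 = 56.4.
The monopolist equates marginal revenue to marginal cost: 221 − 5Q = 80, so Q = 28.2. From demand, P = 150.5.
DWL is the triangle between Q = 28.2 and Q = 56.4: ½·(56.4 − 28.2)·(150.5 − 80) = 994.05.

DWL = 994.05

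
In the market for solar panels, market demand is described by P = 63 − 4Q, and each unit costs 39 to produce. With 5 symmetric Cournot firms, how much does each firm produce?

With 5 symmetric Cournot firms, each firm's FOC gives 63 − 24q = 39, so q = 1, Q = 5·1 = 5, and P = 43.

q_i = 1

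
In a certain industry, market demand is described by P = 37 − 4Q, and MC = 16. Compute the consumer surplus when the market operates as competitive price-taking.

CS = 55.125

Competitive firms price at marginal cost: P = 16, giving Q = 5.25.
CS = ½·(37 − 16)·5.25 = 55.125.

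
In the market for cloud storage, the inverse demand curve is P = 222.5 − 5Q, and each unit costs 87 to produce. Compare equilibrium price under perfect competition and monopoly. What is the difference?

Competitive firms price at marginal cost: P = 87, giving Q = 27.1.
A monopolist chooses Q where MR = MC. MR = 222.5 − 10Q; setting this equal to 87 gives Q = 13.55 and P = 154.75.
Change in equilibrium price: 154.75 − 87 = 67.75.

Equilibrium price rises by 67.75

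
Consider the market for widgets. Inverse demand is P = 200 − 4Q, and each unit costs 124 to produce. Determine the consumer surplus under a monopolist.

CS = 180.5

Monopoly sets MR = MC: 200 − 8Q = 124 ⇒ Q = 9.5, P = 200 − 4·9.5 = 162.
CS = ½·(200 − 162)·9.5 = 180.5.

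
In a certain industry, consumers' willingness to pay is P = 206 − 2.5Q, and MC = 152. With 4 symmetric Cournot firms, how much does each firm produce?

q_i = 4.32

Cournot with 4 identical firms: the symmetric best-response condition is 206 − 12.5q = 152. Each firm produces q = 4.32, total output Q = 17.28, price P = 162.8.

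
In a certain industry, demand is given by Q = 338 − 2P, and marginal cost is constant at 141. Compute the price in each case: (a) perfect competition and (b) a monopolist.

Competition: P = 141; Monopoly: P = 155

Inverting demand: P = 169 − 0.5Q.
Under competition P = MC = 141, so Q = (169 − 141)/0.5 = 56.
The monopolist equates marginal revenue to marginal cost: 169 − Q = 141, so Q = 28. From demand, P = 155.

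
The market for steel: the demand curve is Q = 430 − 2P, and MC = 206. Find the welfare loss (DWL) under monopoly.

Inverting demand: P = 215 − 0.5Q.
Under competition P = MC = 206, so Q = (215 − 206)/0.5 = 18.
The monopolist equates marginal revenue to marginal cost: 215 − Q = 206, so Q = 9. From demand, P = 210.5.
DWL is the triangle between Q = 9 and Q = 18: ½·(18 − 9)·(210.5 − 206) = 20.25.

DWL = 20.25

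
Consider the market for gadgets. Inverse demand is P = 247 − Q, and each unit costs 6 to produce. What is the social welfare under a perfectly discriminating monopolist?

A perfectly discriminating monopolist sells every unit with P(Q) ≥ MC(Q), so output equals the competitive quantity Q = 241. Each buyer pays their reservation price, so CS = 0 and the firm captures all surplus.
TS = 29040.5 (equal to competitive TS).

TS = 29040.5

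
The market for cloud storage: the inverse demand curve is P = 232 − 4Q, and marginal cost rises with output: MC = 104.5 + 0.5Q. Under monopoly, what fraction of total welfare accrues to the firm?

The monopolist equates marginal revenue to marginal cost: 232 − 8Q = 104.5 + 0.5Q, so Q = 15. From demand, P = 172.
CS = ½·(232 − 172)·15 = 450.
PS = P·Q − VC(Q) = 172·15 − (104.5·15 + ½·0.5·15²) = 956.25.
Share captured = PS/TS = 956.25/1406.25 = 0.68.

PS/TS = 0.68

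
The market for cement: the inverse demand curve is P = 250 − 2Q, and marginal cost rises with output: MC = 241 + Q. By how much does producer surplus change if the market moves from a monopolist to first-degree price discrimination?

Monopoly sets MR = MC: 250 − 4Q = 241 + Q ⇒ Q = 1.8, P = 250 − 2·1.8 = 246.4.
PS = P·Q − VC(Q) = 246.4·1.8 − (241·1.8 + ½·1·1.8²) = 8.1.
Under first-degree price discrimination the firm charges each unit its demand price and produces up to where P = MC, i.e. Q = 3. Consumer surplus is zero; producer surplus equals total surplus.
PS = ½·(250 − 241)·3 = 13.5.
Change in producer surplus: 13.5 − 8.1 = 5.4.

Producer surplus rises by 5.4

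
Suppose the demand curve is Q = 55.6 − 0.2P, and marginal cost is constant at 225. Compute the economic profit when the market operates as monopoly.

Profit = 140.45

Inverting demand: P = 278 − 5Q.
Monopoly sets MR = MC: 278 − 10Q = 225 ⇒ Q = 5.3, P = 278 − 5·5.3 = 251.5.
Profit = (251.5 − 225)·5.3 = 140.45.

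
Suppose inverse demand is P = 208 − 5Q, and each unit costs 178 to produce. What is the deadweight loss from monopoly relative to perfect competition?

Under competition P = MC = 178, so Q = (208 − 178)/5 = 6.
A monopolist chooses Q where MR = MC. MR = 208 − 10Q; setting this equal to 178 gives Q = 3 and P = 193.
DWL is the triangle between Q = 3 and Q = 6: ½·(6 − 3)·(193 − 178) = 22.5.

DWL = 22.5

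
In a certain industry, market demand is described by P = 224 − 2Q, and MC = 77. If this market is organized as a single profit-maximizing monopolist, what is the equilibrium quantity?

Q = 36.75

Monopoly sets MR = MC: 224 − 4Q = 77 ⇒ Q = 36.75, P = 224 − 2·36.75 = 150.5.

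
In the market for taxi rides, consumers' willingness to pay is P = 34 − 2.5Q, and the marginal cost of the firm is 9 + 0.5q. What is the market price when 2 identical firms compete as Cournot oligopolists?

P = 18.375

In a 2-firm Cournot equilibrium, symmetry and the first-order condition give q = (34 − 9)/(8) = 3.125. So Q = 6.25 and P = 18.375.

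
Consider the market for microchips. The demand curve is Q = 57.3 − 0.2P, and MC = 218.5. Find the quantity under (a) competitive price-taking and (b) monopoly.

Inverting demand: P = 286.5 − 5Q.
Competitive firms price at marginal cost: P = 218.5, giving Q = 13.6.
The monopolist equates marginal revenue to marginal cost: 286.5 − 10Q = 218.5, so Q = 6.8. From demand, P = 252.5.

Competition: Q = 13.6; Monopoly: Q = 6.8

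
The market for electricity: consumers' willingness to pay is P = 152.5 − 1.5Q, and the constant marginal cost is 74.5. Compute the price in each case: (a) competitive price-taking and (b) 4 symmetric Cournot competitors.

Under competition P = MC = 74.5, so Q = (152.5 − 74.5)/1.5 = 52.
With 4 symmetric Cournot firms, each firm's FOC gives 152.5 − 7.5q = 74.5, so q = 10.4, Q = 4·10.4 = 41.6, and P = 90.1.

Competition: P = 74.5; Cournot: P = 90.1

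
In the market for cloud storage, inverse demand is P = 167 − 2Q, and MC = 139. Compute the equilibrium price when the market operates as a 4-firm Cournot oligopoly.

With 4 symmetric Cournot firms, each firm's FOC gives 167 − 10q = 139, so q = 2.8, Q = 4·2.8 = 11.2, and P = 144.6.

P = 144.6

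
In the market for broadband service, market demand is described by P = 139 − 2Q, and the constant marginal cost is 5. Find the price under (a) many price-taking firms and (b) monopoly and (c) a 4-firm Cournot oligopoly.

Competition: P = 5; Monopoly: P = 72; Cournot: P = 31.8

Perfect competition: P = MC = 5, so 139 − 2Q = 5 and Q = 67.
The monopolist equates marginal revenue to marginal cost: 139 − 4Q = 5, so Q = 33.5. From demand, P = 72.
In a 4-firm Cournot equilibrium, symmetry and the first-order condition give q = (139 − 5)/(10) = 13.4. So Q = 53.6 and P = 31.8.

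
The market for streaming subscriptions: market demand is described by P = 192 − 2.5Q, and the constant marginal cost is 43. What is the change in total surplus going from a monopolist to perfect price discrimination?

A monopolist chooses Q where MR = MC. MR = 192 − 5Q; setting this equal to 43 gives Q = 29.8 and P = 117.5.
CS = ½·(192 − 117.5)·29.8 = 1110.05; PS = (117.5 − 43)·29.8 = 2220.1; TS = 3330.15.
Under first-degree price discrimination the firm charges each unit its demand price and produces up to where P = MC, i.e. Q = 59.6. Consumer surplus is zero; producer surplus equals total surplus.
TS = 4440.2 (equal to competitive TS).
Change in total surplus: 4440.2 − 3330.15 = 1110.05.

Total surplus rises by 1110.05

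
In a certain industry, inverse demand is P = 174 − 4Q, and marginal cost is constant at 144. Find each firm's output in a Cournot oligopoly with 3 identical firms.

With 3 symmetric Cournot firms, each firm's FOC gives 174 − 16q = 144, so q = 1.875, Q = 3·1.875 = 5.625, and P = 151.5.

q_i = 1.875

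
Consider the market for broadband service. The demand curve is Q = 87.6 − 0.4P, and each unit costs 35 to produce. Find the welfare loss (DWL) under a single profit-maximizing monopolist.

Inverting demand: P = 219 − 2.5Q.
Competitive firms price at marginal cost: P = 35, giving Q = 73.6.
The monopolist equates marginal revenue to marginal cost: 219 − 5Q = 35, so Q = 36.8. From demand, P = 127.
DWL is the triangle between Q = 36.8 and Q = 73.6: ½·(73.6 − 36.8)·(127 − 35) = 1692.8.

DWL = 1692.8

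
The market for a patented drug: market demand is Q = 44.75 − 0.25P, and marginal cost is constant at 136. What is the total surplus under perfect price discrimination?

TS = 231.125

Inverting demand: P = 179 − 4Q.
Under first-degree price discrimination the firm charges each unit its demand price and produces up to where P = MC, i.e. Q = 10.75. Consumer surplus is zero; producer surplus equals total surplus.
TS = 231.125 (equal to competitive TS).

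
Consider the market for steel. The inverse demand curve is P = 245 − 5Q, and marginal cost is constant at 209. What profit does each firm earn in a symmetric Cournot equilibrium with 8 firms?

In a 8-firm Cournot equilibrium, symmetry and the first-order condition give q = (245 − 209)/(45) = 0.8. So Q = 6.4 and P = 213.
Each firm's profit = (213 − 209)·0.8 = 3.2.

π_i = 3.2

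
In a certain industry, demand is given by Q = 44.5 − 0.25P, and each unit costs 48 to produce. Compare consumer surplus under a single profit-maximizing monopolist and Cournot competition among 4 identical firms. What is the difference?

Inverting demand: P = 178 − 4Q.
Monopoly sets MR = MC: 178 − 8Q = 48 ⇒ Q = 16.25, P = 178 − 4·16.25 = 113.
CS = ½·(178 − 113)·16.25 = 528.125.
With 4 symmetric Cournot firms, each firm's FOC gives 178 − 20q = 48, so q = 6.5, Q = 4·6.5 = 26, and P = 74.
CS = ½·(178 − 74)·26 = 1352.
Change in consumer surplus: 1352 − 528.125 = 823.875.

CS rises by 823.875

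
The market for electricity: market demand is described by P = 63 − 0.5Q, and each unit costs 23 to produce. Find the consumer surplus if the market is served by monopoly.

CS = 400

Monopoly sets MR = MC: 63 − Q = 23 ⇒ Q = 40, P = 63 − 0.5·40 = 43.
CS = ½·(63 − 43)·40 = 400.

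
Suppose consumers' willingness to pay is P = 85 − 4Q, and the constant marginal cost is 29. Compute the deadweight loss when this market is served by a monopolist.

Competitive firms price at marginal cost: P = 29, giving Q = 14.
The monopolist equates marginal revenue to marginal cost: 85 − 8Q = 29, so Q = 7. From demand, P = 57.
DWL is the triangle between Q = 7 and Q = 14: ½·(14 − 7)·(57 − 29) = 98.

DWL = 98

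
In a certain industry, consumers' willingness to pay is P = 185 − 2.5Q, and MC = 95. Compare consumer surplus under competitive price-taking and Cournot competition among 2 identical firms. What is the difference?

CS falls by 900

Competitive firms price at marginal cost: P = 95, giving Q = 36.
CS = ½·(185 − 95)·36 = 1620.
In a 2-firm Cournot equilibrium, symmetry and the first-order condition give q = (185 − 95)/(7.5) = 12. So Q = 24 and P = 125.
CS = ½·(185 − 125)·24 = 720.
Change in consumer surplus: 720 − 1620 = −900.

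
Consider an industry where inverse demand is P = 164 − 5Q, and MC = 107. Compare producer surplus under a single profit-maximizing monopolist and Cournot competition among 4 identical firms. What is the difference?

Monopoly sets MR = MC: 164 − 10Q = 107 ⇒ Q = 5.7, P = 164 − 5·5.7 = 135.5.
PS = (135.5 − 107)·5.7 = 162.45.
With 4 symmetric Cournot firms, each firm's FOC gives 164 − 25q = 107, so q = 2.28, Q = 4·2.28 = 9.12, and P = 118.4.
PS = (118.4 − 107)·9.12 = 103.968.
Change in producer surplus: 103.968 − 162.45 = −58.482.

Producer surplus falls by 58.482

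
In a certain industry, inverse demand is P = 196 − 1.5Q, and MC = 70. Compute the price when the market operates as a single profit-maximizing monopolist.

The monopolist equates marginal revenue to marginal cost: 196 − 3Q = 70, so Q = 42. From demand, P = 133.

P = 133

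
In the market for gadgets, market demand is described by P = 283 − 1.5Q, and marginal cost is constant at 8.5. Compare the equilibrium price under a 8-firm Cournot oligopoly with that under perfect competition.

Cournot: P = 39; Competition: P = 8.5

Cournot with 8 identical firms: the symmetric best-response condition is 283 − 13.5q = 8.5. Each firm produces q = 61/3, total output Q = 488/3, price P = 39.
Competitive firms price at marginal cost: P = 8.5, giving Q = 183.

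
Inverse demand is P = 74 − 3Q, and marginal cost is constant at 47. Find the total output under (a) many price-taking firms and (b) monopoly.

Competitive firms price at marginal cost: P = 47, giving Q = 9.
Monopoly sets MR = MC: 74 − 6Q = 47 ⇒ Q = 4.5, P = 74 − 3·4.5 = 60.5.

Competition: Q = 9; Monopoly: Q = 4.5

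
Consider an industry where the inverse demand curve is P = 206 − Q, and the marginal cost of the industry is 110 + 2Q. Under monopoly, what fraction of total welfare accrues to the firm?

The monopolist equates marginal revenue to marginal cost: 206 − 2Q = 110 + 2Q, so Q = 24. From demand, P = 182.
CS = ½·(206 − 182)·24 = 288.
PS = P·Q − VC(Q) = 182·24 − (110·24 + ½·2·24²) = 1152.
Share captured = PS/TS = 1152/1440 = 0.8.

PS/TS = 0.8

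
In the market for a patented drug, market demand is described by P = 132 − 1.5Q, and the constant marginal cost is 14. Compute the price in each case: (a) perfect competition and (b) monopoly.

Under competition P = MC = 14, so Q = (132 − 14)/1.5 = 236/3.
The monopolist equates marginal revenue to marginal cost: 132 − 3Q = 14, so Q = 118/3. From demand, P = 73.

Competition: P = 14; Monopoly: P = 73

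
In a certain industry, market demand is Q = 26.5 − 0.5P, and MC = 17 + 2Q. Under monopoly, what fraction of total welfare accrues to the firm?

Inverting demand: P = 53 − 2Q.
A monopolist chooses Q where MR = MC. MR = 53 − 4Q; setting this equal to 17 + 2Q gives Q = 6 and P = 41.
CS = ½·(53 − 41)·6 = 36.
PS = P·Q − VC(Q) = 41·6 − (17·6 + ½·2·6²) = 108.
Share captured = PS/TS = 108/144 = 0.75.

PS/TS = 0.75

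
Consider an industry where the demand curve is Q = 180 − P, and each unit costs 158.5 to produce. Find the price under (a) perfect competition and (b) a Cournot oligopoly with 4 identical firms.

Competition: P = 158.5; Cournot: P = 162.8

Inverting demand: P = 180 − Q.
Competitive firms price at marginal cost: P = 158.5, giving Q = 21.5.
With 4 symmetric Cournot firms, each firm's FOC gives 180 − 5q = 158.5, so q = 4.3, Q = 4·4.3 = 17.2, and P = 162.8.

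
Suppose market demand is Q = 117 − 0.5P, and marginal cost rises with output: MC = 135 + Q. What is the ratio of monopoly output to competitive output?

Q_m/Q_c = 0.6

Inverting demand: P = 234 − 2Q.
A monopolist chooses Q where MR = MC. MR = 234 − 4Q; setting this equal to 135 + Q gives Q = 19.8 and P = 194.4.
Competitive equilibrium sets price equal to marginal cost: 234 − 2Q = 135 + Q, so Q = 33 and P = 168.
Ratio Q_m/Q_c = 19.8/33 = 0.6.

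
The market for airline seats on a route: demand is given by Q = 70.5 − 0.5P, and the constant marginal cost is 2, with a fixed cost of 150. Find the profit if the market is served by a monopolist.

Profit = 2265.125

Inverting demand: P = 141 − 2Q.
A monopolist chooses Q where MR = MC. MR = 141 − 4Q; setting this equal to 2 gives Q = 34.75 and P = 71.5.
Profit = (71.5 − 2)·34.75 − 150 = 2265.125.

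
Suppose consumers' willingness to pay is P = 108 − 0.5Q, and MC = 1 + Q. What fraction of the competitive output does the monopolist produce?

Q_m/Q_c = 0.75

The monopolist equates marginal revenue to marginal cost: 108 − Q = 1 + Q, so Q = 53.5. From demand, P = 81.25.
Competitive equilibrium sets price equal to marginal cost: 108 − 0.5Q = 1 + Q, so Q = 214/3 and P = 217/3.
Ratio Q_m/Q_c = 53.5/(214/3) = 0.75.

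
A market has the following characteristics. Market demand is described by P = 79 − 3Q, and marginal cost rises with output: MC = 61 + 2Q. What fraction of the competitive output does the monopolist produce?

Monopoly sets MR = MC: 79 − 6Q = 61 + 2Q ⇒ Q = 2.25, P = 79 − 3·2.25 = 72.25.
Under competition P = MC: 79 − 3Q = 61 + 2Q ⇒ Q = 3.6, P = 68.2.
Ratio Q_m/Q_c = 2.25/3.6 = 0.625.

Q_m/Q_c = 0.625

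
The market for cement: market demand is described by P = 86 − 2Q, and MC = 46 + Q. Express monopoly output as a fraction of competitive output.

Q_m/Q_c = 0.6

A monopolist chooses Q where MR = MC. MR = 86 − 4Q; setting this equal to 46 + Q gives Q = 8 and P = 70.
Competitive equilibrium sets price equal to marginal cost: 86 − 2Q = 46 + Q, so Q = 40/3 and P = 178/3.
Ratio Q_m/Q_c = 8/(40/3) = 0.6.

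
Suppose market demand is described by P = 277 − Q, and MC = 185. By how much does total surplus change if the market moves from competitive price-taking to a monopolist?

Total surplus falls by 1058

Competitive firms price at marginal cost: P = 185, giving Q = 92.
CS = ½·(277 − 185)·92 = 4232; PS = (185 − 185)·92 = 0; TS = 4232.
Monopoly sets MR = MC: 277 − 2Q = 185 ⇒ Q = 46, P = 277 − 46 = 231.
CS = ½·(277 − 231)·46 = 1058; PS = (231 − 185)·46 = 2116; TS = 3174.
Change in total surplus: 3174 − 4232 = −1058.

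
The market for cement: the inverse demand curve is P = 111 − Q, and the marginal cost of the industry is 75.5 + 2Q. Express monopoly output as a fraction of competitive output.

The monopolist equates marginal revenue to marginal cost: 111 − 2Q = 75.5 + 2Q, so Q = 8.875. From demand, P = 102.125.
Under competition P = MC: 111 − Q = 75.5 + 2Q ⇒ Q = 71/6, P = 595/6.
Ratio Q_m/Q_c = 8.875/(71/6) = 0.75.

Q_m/Q_c = 0.75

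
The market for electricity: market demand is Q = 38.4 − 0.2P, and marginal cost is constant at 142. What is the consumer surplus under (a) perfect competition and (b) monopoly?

Inverting demand: P = 192 − 5Q.
Perfect competition: P = MC = 142, so 192 − 5Q = 142 and Q = 10.
CS = ½·(192 − 142)·10 = 250.
The monopolist equates marginal revenue to marginal cost: 192 − 10Q = 142, so Q = 5. From demand, P = 167.
CS = ½·(192 − 167)·5 = 62.5.

Competition: CS = 250; Monopoly: CS = 62.5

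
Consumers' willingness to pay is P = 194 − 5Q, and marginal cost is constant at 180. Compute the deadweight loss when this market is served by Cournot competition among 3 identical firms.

DWL = 1.225

Competitive firms price at marginal cost: P = 180, giving Q = 2.8.
With 3 symmetric Cournot firms, each firm's FOC gives 194 − 20q = 180, so q = 0.7, Q = 3·0.7 = 2.1, and P = 183.5.
DWL is the triangle between Q = 2.1 and Q = 2.8: ½·(2.8 − 2.1)·(183.5 − 180) = 1.225.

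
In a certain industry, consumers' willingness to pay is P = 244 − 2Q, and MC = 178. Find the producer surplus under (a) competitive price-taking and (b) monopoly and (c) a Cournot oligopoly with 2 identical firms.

Competition: PS = 0; Monopoly: PS = 544.5; Cournot: PS = 484

Under competition P = MC = 178, so Q = (244 − 178)/2 = 33.
PS = (178 − 178)·33 = 0.
The monopolist equates marginal revenue to marginal cost: 244 − 4Q = 178, so Q = 16.5. From demand, P = 211.
PS = (211 − 178)·16.5 = 544.5.
Cournot with 2 identical firms: the symmetric best-response condition is 244 − 6q = 178. Each firm produces q = 11, total output Q = 22, price P = 200.
PS = (200 − 178)·22 = 484.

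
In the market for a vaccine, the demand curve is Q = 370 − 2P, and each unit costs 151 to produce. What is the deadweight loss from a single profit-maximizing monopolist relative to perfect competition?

DWL = 289

Inverting demand: P = 185 − 0.5Q.
Competitive firms price at marginal cost: P = 151, giving Q = 68.
A monopolist chooses Q where MR = MC. MR = 185 − Q; setting this equal to 151 gives Q = 34 and P = 168.
DWL is the triangle between Q = 34 and Q = 68: ½·(68 − 34)·(168 − 151) = 289.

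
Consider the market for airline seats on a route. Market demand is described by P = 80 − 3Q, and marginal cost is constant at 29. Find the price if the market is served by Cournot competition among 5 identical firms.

P = 37.5

With 5 symmetric Cournot firms, each firm's FOC gives 80 − 18q = 29, so q = 17/6, Q = 5·17/6 = 85/6, and P = 37.5.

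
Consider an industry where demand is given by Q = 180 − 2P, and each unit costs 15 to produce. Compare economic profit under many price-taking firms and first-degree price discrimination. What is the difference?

π rises by 5625

Inverting demand: P = 90 − 0.5Q.
Perfect competition: P = MC = 15, so 90 − 0.5Q = 15 and Q = 150.
Profit = (15 − 15)·150 = 0.
With perfect price discrimination, output is the efficient level Q = 150 (where demand meets MC), but every buyer pays their willingness to pay: CS = 0 and PS = total surplus.
PS equals the full surplus area, 5625. Profit = 5625 = 5625.
Change in economic profit: 5625 − 0 = 5625.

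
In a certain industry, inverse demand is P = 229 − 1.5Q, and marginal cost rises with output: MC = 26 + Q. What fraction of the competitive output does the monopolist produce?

Q_m/Q_c = 0.625

The monopolist equates marginal revenue to marginal cost: 229 − 3Q = 26 + Q, so Q = 50.75. From demand, P = 152.875.
Under competition P = MC: 229 − 1.5Q = 26 + Q ⇒ Q = 81.2, P = 107.2.
Ratio Q_m/Q_c = 50.75/81.2 = 0.625.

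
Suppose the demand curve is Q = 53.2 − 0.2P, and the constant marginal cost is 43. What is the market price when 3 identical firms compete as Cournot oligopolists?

P = 98.75

Inverting demand: P = 266 − 5Q.
In a 3-firm Cournot equilibrium, symmetry and the first-order condition give q = (266 − 43)/(20) = 11.15. So Q = 33.45 and P = 98.75.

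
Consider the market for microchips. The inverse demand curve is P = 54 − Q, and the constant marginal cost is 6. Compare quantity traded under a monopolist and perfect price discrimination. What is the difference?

The monopolist equates marginal revenue to marginal cost: 54 − 2Q = 6, so Q = 24. From demand, P = 30.
A perfectly discriminating monopolist sells every unit with P(Q) ≥ MC(Q), so output equals the competitive quantity Q = 48. Each buyer pays their reservation price, so CS = 0 and the firm captures all surplus.
Change in quantity traded: 48 − 24 = 24.

Q rises by 24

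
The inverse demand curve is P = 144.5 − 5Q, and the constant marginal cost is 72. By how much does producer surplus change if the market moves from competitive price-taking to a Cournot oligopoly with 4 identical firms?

Perfect competition: P = MC = 72, so 144.5 − 5Q = 72 and Q = 14.5.
PS = (72 − 72)·14.5 = 0.
With 4 symmetric Cournot firms, each firm's FOC gives 144.5 − 25q = 72, so q = 2.9, Q = 4·2.9 = 11.6, and P = 86.5.
PS = (86.5 − 72)·11.6 = 168.2.
Change in producer surplus: 168.2 − 0 = 168.2.

Producer surplus rises by 168.2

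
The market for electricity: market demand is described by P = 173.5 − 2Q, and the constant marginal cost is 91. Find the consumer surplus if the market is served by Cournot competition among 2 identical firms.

Cournot with 2 identical firms: the symmetric best-response condition is 173.5 − 6q = 91. Each firm produces q = 13.75, total output Q = 27.5, price P = 118.5.
CS = ½·(173.5 − 118.5)·27.5 = 756.25.

CS = 756.25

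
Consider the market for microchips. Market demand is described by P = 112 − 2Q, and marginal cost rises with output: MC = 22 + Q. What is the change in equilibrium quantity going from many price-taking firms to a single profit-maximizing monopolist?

Equilibrium quantity falls by 12

Competitive equilibrium sets price equal to marginal cost: 112 − 2Q = 22 + Q, so Q = 30 and P = 52.
The monopolist equates marginal revenue to marginal cost: 112 − 4Q = 22 + Q, so Q = 18. From demand, P = 76.
Change in equilibrium quantity: 18 − 30 = −12.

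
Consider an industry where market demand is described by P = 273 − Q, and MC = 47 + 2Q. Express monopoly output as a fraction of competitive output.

Q_m/Q_c = 0.75

The monopolist equates marginal revenue to marginal cost: 273 − 2Q = 47 + 2Q, so Q = 56.5. From demand, P = 216.5.
Under competition P = MC: 273 − Q = 47 + 2Q ⇒ Q = 226/3, P = 593/3.
Ratio Q_m/Q_c = 56.5/(226/3) = 0.75.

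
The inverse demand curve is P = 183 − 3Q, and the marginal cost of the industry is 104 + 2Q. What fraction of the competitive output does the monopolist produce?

Q_m/Q_c = 0.625

A monopolist chooses Q where MR = MC. MR = 183 − 6Q; setting this equal to 104 + 2Q gives Q = 9.875 and P = 153.375.
Under competition P = MC: 183 − 3Q = 104 + 2Q ⇒ Q = 15.8, P = 135.6.
Ratio Q_m/Q_c = 9.875/15.8 = 0.625.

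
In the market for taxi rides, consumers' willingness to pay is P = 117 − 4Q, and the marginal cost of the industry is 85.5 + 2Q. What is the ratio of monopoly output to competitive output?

A monopolist chooses Q where MR = MC. MR = 117 − 8Q; setting this equal to 85.5 + 2Q gives Q = 3.15 and P = 104.4.
Competitive equilibrium sets price equal to marginal cost: 117 − 4Q = 85.5 + 2Q, so Q = 5.25 and P = 96.
Ratio Q_m/Q_c = 3.15/5.25 = 0.6.

Q_m/Q_c = 0.6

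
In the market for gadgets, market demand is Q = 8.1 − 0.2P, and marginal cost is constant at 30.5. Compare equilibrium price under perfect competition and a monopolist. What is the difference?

Equilibrium price rises by 5

Inverting demand: P = 40.5 − 5Q.
Under competition P = MC = 30.5, so Q = (40.5 − 30.5)/5 = 2.
Monopoly sets MR = MC: 40.5 − 10Q = 30.5 ⇒ Q = 1, P = 40.5 − 5·1 = 35.5.
Change in equilibrium price: 35.5 − 30.5 = 5.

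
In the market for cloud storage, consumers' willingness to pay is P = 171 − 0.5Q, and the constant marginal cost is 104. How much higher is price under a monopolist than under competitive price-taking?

Price rises by 33.5

Under competition P = MC = 104, so Q = (171 − 104)/0.5 = 134.
A monopolist chooses Q where MR = MC. MR = 171 − Q; setting this equal to 104 gives Q = 67 and P = 137.5.
Change in price: 137.5 − 104 = 33.5.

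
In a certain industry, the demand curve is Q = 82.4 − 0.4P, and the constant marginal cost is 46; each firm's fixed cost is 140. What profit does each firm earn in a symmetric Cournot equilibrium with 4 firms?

π_i = 269.6

Inverting demand: P = 206 − 2.5Q.
With 4 symmetric Cournot firms, each firm's FOC gives 206 − 12.5q = 46, so q = 12.8, Q = 4·12.8 = 51.2, and P = 78.
Each firm's profit = (78 − 46)·12.8 − 140 = 269.6.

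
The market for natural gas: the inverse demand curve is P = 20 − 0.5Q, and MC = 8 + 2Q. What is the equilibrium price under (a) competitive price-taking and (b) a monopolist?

Competition: P = 17.6; Monopoly: P = 18

Competitive equilibrium sets price equal to marginal cost: 20 − 0.5Q = 8 + 2Q, so Q = 4.8 and P = 17.6.
A monopolist chooses Q where MR = MC. MR = 20 − Q; setting this equal to 8 + 2Q gives Q = 4 and P = 18.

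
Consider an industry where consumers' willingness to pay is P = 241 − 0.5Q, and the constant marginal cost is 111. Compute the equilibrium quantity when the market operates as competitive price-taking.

Q = 260

Under competition P = MC = 111, so Q = (241 − 111)/0.5 = 260.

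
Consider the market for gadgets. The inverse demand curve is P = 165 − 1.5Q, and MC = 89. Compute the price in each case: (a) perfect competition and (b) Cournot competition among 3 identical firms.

Competition: P = 89; Cournot: P = 108

Under competition P = MC = 89, so Q = (165 − 89)/1.5 = 152/3.
Cournot with 3 identical firms: the symmetric best-response condition is 165 − 6q = 89. Each firm produces q = 38/3, total output Q = 38, price P = 108.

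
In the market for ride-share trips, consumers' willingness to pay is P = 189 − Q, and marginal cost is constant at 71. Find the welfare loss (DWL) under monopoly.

Competitive firms price at marginal cost: P = 71, giving Q = 118.
Monopoly sets MR = MC: 189 − 2Q = 71 ⇒ Q = 59, P = 189 − 59 = 130.
DWL is the triangle between Q = 59 and Q = 118: ½·(118 − 59)·(130 − 71) = 1740.5.

DWL = 1740.5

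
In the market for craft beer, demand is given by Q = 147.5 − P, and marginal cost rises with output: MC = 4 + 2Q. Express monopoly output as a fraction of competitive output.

Inverting demand: P = 147.5 − Q.
The monopolist equates marginal revenue to marginal cost: 147.5 − 2Q = 4 + 2Q, so Q = 35.875. From demand, P = 111.625.
Under competition P = MC: 147.5 − Q = 4 + 2Q ⇒ Q = 287/6, P = 299/3.
Ratio Q_m/Q_c = 35.875/(287/6) = 0.75.

Q_m/Q_c = 0.75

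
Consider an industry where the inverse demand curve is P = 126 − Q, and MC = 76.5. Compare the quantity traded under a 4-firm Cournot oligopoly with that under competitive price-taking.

With 4 symmetric Cournot firms, each firm's FOC gives 126 − 5q = 76.5, so q = 9.9, Q = 4·9.9 = 39.6, and P = 86.4.
Under competition P = MC = 76.5, so Q = (126 − 76.5)/1 = 49.5.

Cournot: Q = 39.6; Competition: Q = 49.5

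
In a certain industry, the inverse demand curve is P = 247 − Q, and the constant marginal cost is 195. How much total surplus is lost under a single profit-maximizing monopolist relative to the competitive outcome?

Perfect competition: P = MC = 195, so 247 − Q = 195 and Q = 52.
A monopolist chooses Q where MR = MC. MR = 247 − 2Q; setting this equal to 195 gives Q = 26 and P = 221.
DWL is the triangle between Q = 26 and Q = 52: ½·(52 − 26)·(221 − 195) = 338.

DWL = 338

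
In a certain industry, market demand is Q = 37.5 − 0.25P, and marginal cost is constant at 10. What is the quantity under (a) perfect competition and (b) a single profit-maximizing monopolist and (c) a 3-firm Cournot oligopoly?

Competition: Q = 35; Monopoly: Q = 17.5; Cournot: Q = 26.25

Inverting demand: P = 150 − 4Q.
Competitive firms price at marginal cost: P = 10, giving Q = 35.
Monopoly sets MR = MC: 150 − 8Q = 10 ⇒ Q = 17.5, P = 150 − 4·17.5 = 80.
Cournot with 3 identical firms: the symmetric best-response condition is 150 − 16q = 10. Each firm produces q = 8.75, total output Q = 26.25, price P = 45.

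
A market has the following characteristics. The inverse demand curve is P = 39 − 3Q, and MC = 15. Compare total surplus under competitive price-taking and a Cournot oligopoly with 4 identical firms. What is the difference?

Competitive firms price at marginal cost: P = 15, giving Q = 8.
CS = ½·(39 − 15)·8 = 96; PS = (15 − 15)·8 = 0; TS = 96.
In a 4-firm Cournot equilibrium, symmetry and the first-order condition give q = (39 − 15)/(15) = 1.6. So Q = 6.4 and P = 19.8.
CS = ½·(39 − 19.8)·6.4 = 61.44; PS = (19.8 − 15)·6.4 = 30.72; TS = 92.16.
Change in total surplus: 92.16 − 96 = −3.84.

Total surplus falls by 3.84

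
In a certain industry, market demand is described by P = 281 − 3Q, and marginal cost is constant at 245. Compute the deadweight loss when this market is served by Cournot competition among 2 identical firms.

DWL = 24

Competitive firms price at marginal cost: P = 245, giving Q = 12.
Cournot with 2 identical firms: the symmetric best-response condition is 281 − 9q = 245. Each firm produces q = 4, total output Q = 8, price P = 257.
DWL is the triangle between Q = 8 and Q = 12: ½·(12 − 8)·(257 − 245) = 24.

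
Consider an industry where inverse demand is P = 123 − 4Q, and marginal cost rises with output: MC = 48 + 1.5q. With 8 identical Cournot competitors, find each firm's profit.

With 8 symmetric Cournot firms, each firm's FOC gives 123 − 36q = 48 + 1.5q, so q = 2, Q = 8·2 = 16, and P = 59.
Each firm's profit = 59·2 − (48·2 + ½·1.5·2²) = 19.

π_i = 19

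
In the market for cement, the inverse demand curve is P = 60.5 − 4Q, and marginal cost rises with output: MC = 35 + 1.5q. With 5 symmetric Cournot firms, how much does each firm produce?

In a 5-firm Cournot equilibrium, symmetry and the first-order condition give q = (60.5 − 35)/(25.5) = 1. So Q = 5 and P = 40.5.

q_i = 1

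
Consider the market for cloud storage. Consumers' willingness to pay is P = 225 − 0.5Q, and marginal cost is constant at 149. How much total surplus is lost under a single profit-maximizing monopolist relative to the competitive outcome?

Perfect competition: P = MC = 149, so 225 − 0.5Q = 149 and Q = 152.
The monopolist equates marginal revenue to marginal cost: 225 − Q = 149, so Q = 76. From demand, P = 187.
DWL is the triangle between Q = 76 and Q = 152: ½·(152 − 76)·(187 − 149) = 1444.

DWL = 1444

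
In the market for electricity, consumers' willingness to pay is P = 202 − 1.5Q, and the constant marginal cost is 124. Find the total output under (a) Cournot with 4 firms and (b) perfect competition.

With 4 symmetric Cournot firms, each firm's FOC gives 202 − 7.5q = 124, so q = 10.4, Q = 4·10.4 = 41.6, and P = 139.6.
Under competition P = MC = 124, so Q = (202 − 124)/1.5 = 52.

Cournot: Q = 41.6; Competition: Q = 52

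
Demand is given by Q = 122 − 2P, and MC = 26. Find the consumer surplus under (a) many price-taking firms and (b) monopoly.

Competition: CS = 1225; Monopoly: CS = 306.25

Inverting demand: P = 61 − 0.5Q.
Under competition P = MC = 26, so Q = (61 − 26)/0.5 = 70.
CS = ½·(61 − 26)·70 = 1225.
A monopolist chooses Q where MR = MC. MR = 61 − Q; setting this equal to 26 gives Q = 35 and P = 43.5.
CS = ½·(61 − 43.5)·35 = 306.25.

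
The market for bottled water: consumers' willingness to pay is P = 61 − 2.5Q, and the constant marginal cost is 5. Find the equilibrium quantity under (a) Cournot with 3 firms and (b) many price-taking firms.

With 3 symmetric Cournot firms, each firm's FOC gives 61 − 10q = 5, so q = 5.6, Q = 3·5.6 = 16.8, and P = 19.
Under competition P = MC = 5, so Q = (61 − 5)/2.5 = 22.4.

Cournot: Q = 16.8; Competition: Q = 22.4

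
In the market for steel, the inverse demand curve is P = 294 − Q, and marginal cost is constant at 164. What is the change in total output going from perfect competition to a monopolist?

Under competition P = MC = 164, so Q = (294 − 164)/1 = 130.
A monopolist chooses Q where MR = MC. MR = 294 − 2Q; setting this equal to 164 gives Q = 65 and P = 229.
Change in total output: 65 − 130 = −65.

Q falls by 65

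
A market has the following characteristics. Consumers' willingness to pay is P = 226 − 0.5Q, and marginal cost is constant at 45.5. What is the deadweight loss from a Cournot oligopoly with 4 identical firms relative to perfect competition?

DWL = 1303.21

Perfect competition: P = MC = 45.5, so 226 − 0.5Q = 45.5 and Q = 361.
With 4 symmetric Cournot firms, each firm's FOC gives 226 − 2.5q = 45.5, so q = 72.2, Q = 4·72.2 = 288.8, and P = 81.6.
DWL is the triangle between Q = 288.8 and Q = 361: ½·(361 − 288.8)·(81.6 − 45.5) = 1303.21.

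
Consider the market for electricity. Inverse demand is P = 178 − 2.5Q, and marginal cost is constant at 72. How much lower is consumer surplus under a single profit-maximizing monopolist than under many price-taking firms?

Perfect competition: P = MC = 72, so 178 − 2.5Q = 72 and Q = 42.4.
CS = ½·(178 − 72)·42.4 = 2247.2.
The monopolist equates marginal revenue to marginal cost: 178 − 5Q = 72, so Q = 21.2. From demand, P = 125.
CS = ½·(178 − 125)·21.2 = 561.8.
Change in consumer surplus: 561.8 − 2247.2 = −1685.4.

Consumer surplus falls by 1685.4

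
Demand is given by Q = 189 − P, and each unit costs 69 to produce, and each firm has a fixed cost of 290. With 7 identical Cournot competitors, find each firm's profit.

Inverting demand: P = 189 − Q.
Cournot with 7 identical firms: the symmetric best-response condition is 189 − 8q = 69. Each firm produces q = 15, total output Q = 105, price P = 84.
Each firm's profit = (84 − 69)·15 − 290 = −65.

π_i = −65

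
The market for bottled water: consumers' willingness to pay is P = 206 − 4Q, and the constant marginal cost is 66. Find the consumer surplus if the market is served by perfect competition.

Competitive firms price at marginal cost: P = 66, giving Q = 35.
CS = ½·(206 − 66)·35 = 2450.

CS = 2450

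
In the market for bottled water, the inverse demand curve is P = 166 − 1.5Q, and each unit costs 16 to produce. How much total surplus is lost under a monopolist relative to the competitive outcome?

Under competition P = MC = 16, so Q = (166 − 16)/1.5 = 100.
The monopolist equates marginal revenue to marginal cost: 166 − 3Q = 16, so Q = 50. From demand, P = 91.
DWL is the triangle between Q = 50 and Q = 100: ½·(100 − 50)·(91 − 16) = 1875.

DWL = 1875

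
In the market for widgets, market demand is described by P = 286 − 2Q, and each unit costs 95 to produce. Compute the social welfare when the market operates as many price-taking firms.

Perfect competition: P = MC = 95, so 286 − 2Q = 95 and Q = 95.5.
CS = ½·(286 − 95)·95.5 = 9120.25; PS = (95 − 95)·95.5 = 0; TS = 9120.25.

TS = 9120.25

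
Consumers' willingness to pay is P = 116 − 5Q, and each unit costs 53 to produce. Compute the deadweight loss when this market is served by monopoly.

Under competition P = MC = 53, so Q = (116 − 53)/5 = 12.6.
A monopolist chooses Q where MR = MC. MR = 116 − 10Q; setting this equal to 53 gives Q = 6.3 and P = 84.5.
DWL is the triangle between Q = 6.3 and Q = 12.6: ½·(12.6 − 6.3)·(84.5 − 53) = 99.225.

DWL = 99.225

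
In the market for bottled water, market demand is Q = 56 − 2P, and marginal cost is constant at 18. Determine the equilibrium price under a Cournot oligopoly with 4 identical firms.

Inverting demand: P = 28 − 0.5Q.
In a 4-firm Cournot equilibrium, symmetry and the first-order condition give q = (28 − 18)/(2.5) = 4. So Q = 16 and P = 20.

P = 20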